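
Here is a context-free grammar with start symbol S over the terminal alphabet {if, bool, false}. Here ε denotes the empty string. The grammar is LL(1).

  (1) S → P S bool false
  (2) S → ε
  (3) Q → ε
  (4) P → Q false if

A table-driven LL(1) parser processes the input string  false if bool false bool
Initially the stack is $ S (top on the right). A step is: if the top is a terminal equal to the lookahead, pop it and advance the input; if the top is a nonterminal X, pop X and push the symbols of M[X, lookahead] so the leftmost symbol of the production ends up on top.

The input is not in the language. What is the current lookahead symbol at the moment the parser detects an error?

bool

     Stack                      Input                       Action
  1  $ S                        false if bool false bool $  expand S → P S bool false
  2  $ false bool S P           false if bool false bool $  expand P → Q false if
  3  $ false bool S if false Q  false if bool false bool $  expand Q → ε
  4  $ false bool S if false    false if bool false bool $  match false
  5  $ false bool S if          if bool false bool $        match if
  6  $ false bool S             bool false bool $           expand S → ε
  7  $ false bool               bool false bool $           match bool
  8  $ false                    false bool $                match false
  9  $                          bool $                      error: stack empty but input remains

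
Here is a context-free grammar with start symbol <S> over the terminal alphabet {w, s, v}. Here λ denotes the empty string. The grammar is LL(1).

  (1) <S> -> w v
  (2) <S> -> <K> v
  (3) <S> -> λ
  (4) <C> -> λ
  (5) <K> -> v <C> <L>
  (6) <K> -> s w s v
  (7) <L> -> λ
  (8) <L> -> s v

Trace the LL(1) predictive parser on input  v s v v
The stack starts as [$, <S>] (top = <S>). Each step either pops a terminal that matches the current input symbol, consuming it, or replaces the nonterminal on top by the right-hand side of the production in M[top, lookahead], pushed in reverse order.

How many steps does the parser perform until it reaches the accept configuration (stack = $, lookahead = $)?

step 1: stack=$ <S>  input=v s v v $  — expand <S> -> <K> v
step 2: stack=$ v <K>  input=v s v v $  — expand <K> -> v <C> <L>
step 3: stack=$ v <L> <C> v  input=v s v v $  — match v
step 4: stack=$ v <L> <C>  input=s v v $  — expand <C> -> λ
step 5: stack=$ v <L>  input=s v v $  — expand <L> -> s v
step 6: stack=$ v v s  input=s v v $  — match s
step 7: stack=$ v v  input=v v $  — match v
step 8: stack=$ v  input=v $  — match v
Accept reached after 8 steps.

8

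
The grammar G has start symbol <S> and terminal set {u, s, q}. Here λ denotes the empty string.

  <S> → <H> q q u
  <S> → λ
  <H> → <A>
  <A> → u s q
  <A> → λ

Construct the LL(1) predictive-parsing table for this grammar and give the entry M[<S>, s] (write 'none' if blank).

none

FIRST(<A>) = {λ, u}
FIRST(<H>) = {λ, u}  (via <A>)
FIRST(<S>) = {λ, q, u}  (via <H> q q u)
FOLLOW(<S>) includes $ since <S> is the start symbol.
FOLLOW(<S>): <S> appears on no right-hand side. Thus FOLLOW(<S>) = {$}.
For <S> → <H> q q u: FIRST(<H> q q u) = {q, u}, so it goes in M[<S>, t] for t ∈ {q, u}.
For <S> → λ: FIRST(λ) = {λ}, so it goes in M[<S>, t] for t ∈ {}; since λ ∈ FIRST, also for every t ∈ FOLLOW(<S>) = {$}.
None of these place a production in M[<S>, s].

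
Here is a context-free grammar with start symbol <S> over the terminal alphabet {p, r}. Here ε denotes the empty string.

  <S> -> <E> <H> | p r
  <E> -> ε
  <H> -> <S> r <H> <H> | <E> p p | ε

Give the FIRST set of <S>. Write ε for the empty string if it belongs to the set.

{ε, p, r}

FIRST(<E>): from <E>->ε we get {ε}. So FIRST(<E>) = {ε}.
FIRST(<S>): from <S>-><E> <H> we get {ε, p, r}; from <S>->p r we get {p}. So FIRST(<S>) = {ε, p, r}.
FIRST(<H>): from <H>-><S> r <H> <H> we get {p, r}; from <H>-><E> p p we get {p}; from <H>->ε we get {ε}. So FIRST(<H>) = {ε, p, r}.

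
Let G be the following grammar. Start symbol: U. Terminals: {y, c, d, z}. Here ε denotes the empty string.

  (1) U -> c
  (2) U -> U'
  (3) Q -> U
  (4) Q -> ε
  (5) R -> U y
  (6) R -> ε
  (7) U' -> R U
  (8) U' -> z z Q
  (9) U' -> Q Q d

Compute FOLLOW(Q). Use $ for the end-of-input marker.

FIRST(U): from U->c we get {c}; from U->U' we get {c, d, z}. So FIRST(U) = {c, d, z}.
FIRST(Q): from Q->U we get {c, d, z}; from Q->ε we get {ε}. So FIRST(Q) = {ε, c, d, z}.
FIRST(R): from R->U y we get {c, d, z}; from R->ε we get {ε}. So FIRST(R) = {ε, c, d, z}.
FIRST(U'): from U'->R U we get {c, d, z}; from U'->z z Q we get {z}; from U'->Q Q d we get {c, d, z}. So FIRST(U') = {c, d, z}.
FOLLOW(U) includes $ since U is the start symbol.
FOLLOW(R): in U'->R U, R is followed by U with FIRST {c, d, z}. Thus FOLLOW(R) = {c, d, z}.
FOLLOW(U): in Q->U, the suffix after U is empty, so FOLLOW(U) ⊇ FOLLOW(Q) = {$, c, d, y, z}; in R->U y, U is followed by y with FIRST {y}; in U'->R U, the suffix after U is empty, so FOLLOW(U) ⊇ FOLLOW(U') = {$, c, d, y, z}. Thus FOLLOW(U) = {$, c, d, y, z}.
FOLLOW(U'): in U->U', the suffix after U' is empty, so FOLLOW(U') ⊇ FOLLOW(U) = {$, c, d, y, z}. Thus FOLLOW(U') = {$, c, d, y, z}.
FOLLOW(Q): in U'->z z Q, the suffix after Q is empty, so FOLLOW(Q) ⊇ FOLLOW(U') = {$, c, d, y, z}; in U'->Q Q d (occurrence 1), Q is followed by Q d with FIRST {c, d, z}; in U'->Q Q d (occurrence 2), Q is followed by d with FIRST {d}. Thus FOLLOW(Q) = {$, c, d, y, z}.

{$, c, d, y, z}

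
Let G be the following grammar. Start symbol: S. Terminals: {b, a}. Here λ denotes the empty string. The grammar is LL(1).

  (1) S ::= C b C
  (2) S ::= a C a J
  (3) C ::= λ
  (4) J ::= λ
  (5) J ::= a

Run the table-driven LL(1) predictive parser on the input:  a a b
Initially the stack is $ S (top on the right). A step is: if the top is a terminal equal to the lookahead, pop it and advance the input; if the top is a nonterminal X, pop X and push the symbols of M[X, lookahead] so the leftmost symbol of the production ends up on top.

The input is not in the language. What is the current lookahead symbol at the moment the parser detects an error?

step 1: stack=$ S  input=a a b $  — expand S ::= a C a J
step 2: stack=$ J a C a  input=a a b $  — match a
step 3: stack=$ J a C  input=a b $  — expand C ::= λ
step 4: stack=$ J a  input=a b $  — match a
step 5: stack=$ J  input=b $  — error: M[J, b] is empty

b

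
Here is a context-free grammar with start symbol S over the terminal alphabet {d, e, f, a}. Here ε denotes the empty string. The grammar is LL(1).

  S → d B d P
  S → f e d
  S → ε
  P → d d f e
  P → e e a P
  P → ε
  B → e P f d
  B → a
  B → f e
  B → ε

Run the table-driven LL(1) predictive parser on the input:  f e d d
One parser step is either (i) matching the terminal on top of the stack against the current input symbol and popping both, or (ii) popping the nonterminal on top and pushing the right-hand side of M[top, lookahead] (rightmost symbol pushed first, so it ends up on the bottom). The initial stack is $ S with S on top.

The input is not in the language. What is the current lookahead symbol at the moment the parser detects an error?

step 1: stack=$ S  input=f e d d $  — expand S → f e d
step 2: stack=$ d e f  input=f e d d $  — match f
step 3: stack=$ d e  input=e d d $  — match e
step 4: stack=$ d  input=d d $  — match d
step 5: stack=$  input=d $  — error: stack empty but input remains

d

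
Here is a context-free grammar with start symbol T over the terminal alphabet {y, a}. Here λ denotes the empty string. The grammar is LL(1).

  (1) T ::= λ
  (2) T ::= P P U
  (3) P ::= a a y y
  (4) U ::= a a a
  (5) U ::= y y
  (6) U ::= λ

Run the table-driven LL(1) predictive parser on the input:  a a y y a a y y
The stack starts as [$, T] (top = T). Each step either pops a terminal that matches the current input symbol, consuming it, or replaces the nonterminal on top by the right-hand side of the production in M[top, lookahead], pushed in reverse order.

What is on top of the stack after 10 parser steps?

y

      Stack          Input              Action
   1  $ T            a a y y a a y y $  expand T ::= P P U
   2  $ U P P        a a y y a a y y $  expand P ::= a a y y
   3  $ U P y y a a  a a y y a a y y $  match a
   4  $ U P y y a    a y y a a y y $    match a
   5  $ U P y y      y y a a y y $      match y
   6  $ U P y        y a a y y $        match y
   7  $ U P          a a y y $          expand P ::= a a y y
   8  $ U y y a a    a a y y $          match a
   9  $ U y y a      a y y $            match a
  10  $ U y y        y y $              match y
Stack after step 10: $ U y (top = y).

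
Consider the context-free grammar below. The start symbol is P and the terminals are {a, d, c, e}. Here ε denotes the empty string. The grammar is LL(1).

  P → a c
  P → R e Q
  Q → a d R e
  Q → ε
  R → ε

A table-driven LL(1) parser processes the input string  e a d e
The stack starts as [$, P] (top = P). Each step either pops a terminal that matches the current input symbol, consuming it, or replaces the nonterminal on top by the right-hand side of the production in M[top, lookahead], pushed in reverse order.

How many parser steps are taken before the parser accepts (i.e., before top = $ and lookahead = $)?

step 1: stack=$ P  input=e a d e $  — expand P → R e Q
step 2: stack=$ Q e R  input=e a d e $  — expand R → ε
step 3: stack=$ Q e  input=e a d e $  — match e
step 4: stack=$ Q  input=a d e $  — expand Q → a d R e
step 5: stack=$ e R d a  input=a d e $  — match a
step 6: stack=$ e R d  input=d e $  — match d
step 7: stack=$ e R  input=e $  — expand R → ε
step 8: stack=$ e  input=e $  — match e
Accept reached after 8 steps.

8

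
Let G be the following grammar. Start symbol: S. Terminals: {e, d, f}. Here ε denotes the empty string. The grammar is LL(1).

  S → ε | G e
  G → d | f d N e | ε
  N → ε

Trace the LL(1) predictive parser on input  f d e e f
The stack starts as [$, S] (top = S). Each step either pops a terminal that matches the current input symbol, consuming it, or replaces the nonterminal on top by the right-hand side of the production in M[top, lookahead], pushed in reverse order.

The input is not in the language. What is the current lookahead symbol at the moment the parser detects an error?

f

     Stack        Input        Action
  1  $ S          f d e e f $  expand S → G e
  2  $ e G        f d e e f $  expand G → f d N e
  3  $ e e N d f  f d e e f $  match f
  4  $ e e N d    d e e f $    match d
  5  $ e e N      e e f $      expand N → ε
  6  $ e e        e e f $      match e
  7  $ e          e f $        match e
  8  $            f $          error: stack empty but input remains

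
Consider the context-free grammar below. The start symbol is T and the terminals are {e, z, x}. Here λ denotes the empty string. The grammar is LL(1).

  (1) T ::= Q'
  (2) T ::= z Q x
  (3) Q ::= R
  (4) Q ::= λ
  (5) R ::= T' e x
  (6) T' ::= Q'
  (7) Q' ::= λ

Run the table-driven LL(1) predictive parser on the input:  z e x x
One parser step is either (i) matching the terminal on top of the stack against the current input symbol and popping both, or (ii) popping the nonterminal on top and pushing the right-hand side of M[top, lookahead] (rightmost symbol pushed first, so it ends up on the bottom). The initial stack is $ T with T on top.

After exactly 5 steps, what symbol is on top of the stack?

Q'

     Stack       Input      Action
  1  $ T         z e x x $  expand T ::= z Q x
  2  $ x Q z     z e x x $  match z
  3  $ x Q       e x x $    expand Q ::= R
  4  $ x R       e x x $    expand R ::= T' e x
  5  $ x x e T'  e x x $    expand T' ::= Q'
Stack after step 5: $ x x e Q' (top = Q').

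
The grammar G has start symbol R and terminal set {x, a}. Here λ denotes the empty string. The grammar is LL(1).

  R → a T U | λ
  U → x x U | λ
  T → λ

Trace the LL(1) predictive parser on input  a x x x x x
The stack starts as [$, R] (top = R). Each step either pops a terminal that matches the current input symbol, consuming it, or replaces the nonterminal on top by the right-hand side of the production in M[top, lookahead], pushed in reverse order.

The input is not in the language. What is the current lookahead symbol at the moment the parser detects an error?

      Stack    Input          Action
   1  $ R      a x x x x x $  expand R → a T U
   2  $ U T a  a x x x x x $  match a
   3  $ U T    x x x x x $    expand T → λ
   4  $ U      x x x x x $    expand U → x x U
   5  $ U x x  x x x x x $    match x
   6  $ U x    x x x x $      match x
   7  $ U      x x x $        expand U → x x U
   8  $ U x x  x x x $        match x
   9  $ U x    x x $          match x
  10  $ U      x $            expand U → x x U
  11  $ U x x  x $            match x
  12  $ U x    $              error: top is terminal x but lookahead is $

$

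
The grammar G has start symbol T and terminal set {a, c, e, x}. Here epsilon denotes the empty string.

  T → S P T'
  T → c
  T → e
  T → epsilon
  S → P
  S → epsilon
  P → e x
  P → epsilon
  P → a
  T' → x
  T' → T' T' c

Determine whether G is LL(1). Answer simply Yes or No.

FIRST(T) = {epsilon, a, c, e, x}
FIRST(S) = {epsilon, a, e}
FIRST(P) = {epsilon, a, e}
FIRST(T') = {x}
FOLLOW(T) = {$}
FOLLOW(S) = {a, e, x}
FOLLOW(P) = {a, e, x}
FOLLOW(T') = {$, c, x}
Cell M[P, a] receives both P → epsilon and P → a — the grammar is not LL(1).

No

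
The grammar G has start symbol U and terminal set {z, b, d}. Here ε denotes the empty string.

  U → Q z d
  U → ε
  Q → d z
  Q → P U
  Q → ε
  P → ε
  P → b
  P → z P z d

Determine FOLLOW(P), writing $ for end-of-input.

{b, d, z}

FIRST(P) = {ε, b, z}
FIRST(U) = {ε, b, d, z}  (via Q z d)
FIRST(Q) = {ε, b, d, z}  (via P U)
FOLLOW(U) includes $ since U is the start symbol.
FOLLOW(Q): in U→Q z d, Q is followed by z d with FIRST {z}. Thus FOLLOW(Q) = {z}.
FOLLOW(U): in Q→P U, the suffix after U is empty, so FOLLOW(U) ⊇ FOLLOW(Q) = {z}. Thus FOLLOW(U) = {$, z}.
FOLLOW(P): in Q→P U, P is followed by U with FIRST {ε, b, d, z}; in Q→P U, the suffix after P is nullable, so FOLLOW(P) ⊇ FOLLOW(Q) = {z}; in P→z P z d, P is followed by z d with FIRST {z}. Thus FOLLOW(P) = {b, d, z}.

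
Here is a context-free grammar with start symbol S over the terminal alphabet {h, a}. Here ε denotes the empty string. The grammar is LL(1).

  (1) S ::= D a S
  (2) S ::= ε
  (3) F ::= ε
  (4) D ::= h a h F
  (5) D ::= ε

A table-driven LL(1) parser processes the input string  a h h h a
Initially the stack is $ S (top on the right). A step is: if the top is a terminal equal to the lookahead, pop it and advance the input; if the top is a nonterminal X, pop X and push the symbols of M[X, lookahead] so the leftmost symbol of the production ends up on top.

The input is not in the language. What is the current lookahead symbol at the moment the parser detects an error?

     Stack          Input        Action
  1  $ S            a h h h a $  expand S ::= D a S
  2  $ S a D        a h h h a $  expand D ::= ε
  3  $ S a          a h h h a $  match a
  4  $ S            h h h a $    expand S ::= D a S
  5  $ S a D        h h h a $    expand D ::= h a h F
  6  $ S a F h a h  h h h a $    match h
  7  $ S a F h a    h h a $      error: top is terminal a but lookahead is h

h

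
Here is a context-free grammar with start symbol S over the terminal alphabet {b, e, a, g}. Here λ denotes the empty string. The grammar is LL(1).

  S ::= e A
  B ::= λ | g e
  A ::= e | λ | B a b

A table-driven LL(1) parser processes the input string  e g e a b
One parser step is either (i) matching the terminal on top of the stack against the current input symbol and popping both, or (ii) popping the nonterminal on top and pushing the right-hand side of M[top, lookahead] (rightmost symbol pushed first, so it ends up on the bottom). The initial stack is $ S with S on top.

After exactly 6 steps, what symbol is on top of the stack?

a

     Stack      Input        Action
  1  $ S        e g e a b $  expand S ::= e A
  2  $ A e      e g e a b $  match e
  3  $ A        g e a b $    expand A ::= B a b
  4  $ b a B    g e a b $    expand B ::= g e
  5  $ b a e g  g e a b $    match g
  6  $ b a e    e a b $      match e
Stack after step 6: $ b a (top = a).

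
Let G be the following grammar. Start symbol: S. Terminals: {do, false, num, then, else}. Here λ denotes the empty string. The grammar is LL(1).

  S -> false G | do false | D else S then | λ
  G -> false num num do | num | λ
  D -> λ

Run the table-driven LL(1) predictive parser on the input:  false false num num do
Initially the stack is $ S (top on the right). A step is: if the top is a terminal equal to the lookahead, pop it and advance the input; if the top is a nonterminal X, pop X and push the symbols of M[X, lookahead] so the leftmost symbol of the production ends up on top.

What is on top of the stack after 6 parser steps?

do

step 1: stack=$ S  input=false false num num do $  — expand S -> false G
step 2: stack=$ G false  input=false false num num do $  — match false
step 3: stack=$ G  input=false num num do $  — expand G -> false num num do
step 4: stack=$ do num num false  input=false num num do $  — match false
step 5: stack=$ do num num  input=num num do $  — match num
step 6: stack=$ do num  input=num do $  — match num
Stack after step 6: $ do (top = do).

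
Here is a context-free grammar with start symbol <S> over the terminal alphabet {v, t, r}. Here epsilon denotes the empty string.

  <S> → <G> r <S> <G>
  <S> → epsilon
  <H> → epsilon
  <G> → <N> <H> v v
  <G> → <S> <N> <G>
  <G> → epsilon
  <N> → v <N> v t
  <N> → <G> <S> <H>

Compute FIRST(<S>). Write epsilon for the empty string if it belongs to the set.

FIRST(<H>) = {epsilon}
FIRST(<S>) = {epsilon, r, v}  (via <G> r <S> <G>)
FIRST(<G>) = {epsilon, r, v}  (via <N> <H> v v, <S> <N> <G>)
FIRST(<N>) = {epsilon, r, v}  (via <G> <S> <H>)

{epsilon, r, v}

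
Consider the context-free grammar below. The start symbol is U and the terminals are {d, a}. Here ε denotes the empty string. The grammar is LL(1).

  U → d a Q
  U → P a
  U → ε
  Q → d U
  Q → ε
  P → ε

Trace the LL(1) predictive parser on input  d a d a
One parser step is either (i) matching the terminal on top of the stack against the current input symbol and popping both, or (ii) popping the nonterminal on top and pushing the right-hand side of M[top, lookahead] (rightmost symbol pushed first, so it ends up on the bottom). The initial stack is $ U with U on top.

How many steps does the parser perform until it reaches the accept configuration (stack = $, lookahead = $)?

step 1: stack=$ U  input=d a d a $  — expand U → d a Q
step 2: stack=$ Q a d  input=d a d a $  — match d
step 3: stack=$ Q a  input=a d a $  — match a
step 4: stack=$ Q  input=d a $  — expand Q → d U
step 5: stack=$ U d  input=d a $  — match d
step 6: stack=$ U  input=a $  — expand U → P a
step 7: stack=$ a P  input=a $  — expand P → ε
step 8: stack=$ a  input=a $  — match a
Accept reached after 8 steps.

8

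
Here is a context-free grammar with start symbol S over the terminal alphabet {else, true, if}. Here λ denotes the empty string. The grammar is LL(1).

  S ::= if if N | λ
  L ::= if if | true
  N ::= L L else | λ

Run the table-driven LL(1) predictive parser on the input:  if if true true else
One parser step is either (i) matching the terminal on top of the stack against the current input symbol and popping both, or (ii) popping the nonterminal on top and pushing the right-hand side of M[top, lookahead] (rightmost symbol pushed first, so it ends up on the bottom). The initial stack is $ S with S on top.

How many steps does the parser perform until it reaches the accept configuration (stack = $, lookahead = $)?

step 1: stack=$ S  input=if if true true else $  — expand S ::= if if N
step 2: stack=$ N if if  input=if if true true else $  — match if
step 3: stack=$ N if  input=if true true else $  — match if
step 4: stack=$ N  input=true true else $  — expand N ::= L L else
step 5: stack=$ else L L  input=true true else $  — expand L ::= true
step 6: stack=$ else L true  input=true true else $  — match true
step 7: stack=$ else L  input=true else $  — expand L ::= true
step 8: stack=$ else true  input=true else $  — match true
step 9: stack=$ else  input=else $  — match else
Accept reached after 9 steps.

9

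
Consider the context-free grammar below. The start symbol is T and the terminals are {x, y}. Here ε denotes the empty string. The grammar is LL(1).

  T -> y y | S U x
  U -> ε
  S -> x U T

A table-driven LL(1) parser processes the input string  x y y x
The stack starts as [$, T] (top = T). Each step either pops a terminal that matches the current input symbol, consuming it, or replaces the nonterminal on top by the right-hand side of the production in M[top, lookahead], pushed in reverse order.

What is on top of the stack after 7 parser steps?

U

step 1: stack=$ T  input=x y y x $  — expand T -> S U x
step 2: stack=$ x U S  input=x y y x $  — expand S -> x U T
step 3: stack=$ x U T U x  input=x y y x $  — match x
step 4: stack=$ x U T U  input=y y x $  — expand U -> ε
step 5: stack=$ x U T  input=y y x $  — expand T -> y y
step 6: stack=$ x U y y  input=y y x $  — match y
step 7: stack=$ x U y  input=y x $  — match y
Stack after step 7: $ x U (top = U).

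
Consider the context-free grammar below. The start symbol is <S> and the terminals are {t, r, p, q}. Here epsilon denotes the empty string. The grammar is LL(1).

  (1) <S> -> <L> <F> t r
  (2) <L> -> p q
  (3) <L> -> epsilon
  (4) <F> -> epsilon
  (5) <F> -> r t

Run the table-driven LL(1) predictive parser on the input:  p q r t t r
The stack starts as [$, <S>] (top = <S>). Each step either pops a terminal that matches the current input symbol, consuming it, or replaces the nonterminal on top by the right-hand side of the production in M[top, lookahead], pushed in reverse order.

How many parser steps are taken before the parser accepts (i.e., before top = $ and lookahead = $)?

     Stack          Input          Action
  1  $ <S>          p q r t t r $  expand <S> -> <L> <F> t r
  2  $ r t <F> <L>  p q r t t r $  expand <L> -> p q
  3  $ r t <F> q p  p q r t t r $  match p
  4  $ r t <F> q    q r t t r $    match q
  5  $ r t <F>      r t t r $      expand <F> -> r t
  6  $ r t t r      r t t r $      match r
  7  $ r t t        t t r $        match t
  8  $ r t          t r $          match t
  9  $ r            r $            match r
Accept reached after 9 steps.

9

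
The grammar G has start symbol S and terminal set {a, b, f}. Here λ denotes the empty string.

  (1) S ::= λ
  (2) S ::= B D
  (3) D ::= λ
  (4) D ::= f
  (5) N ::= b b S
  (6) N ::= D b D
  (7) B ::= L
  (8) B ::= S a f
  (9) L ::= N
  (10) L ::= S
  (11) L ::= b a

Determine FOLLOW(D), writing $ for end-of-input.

{$, a, b, f}

FIRST(D) = {λ, f}
FIRST(N) = {b, f}  (via D b D)
FIRST(S) = {λ, a, b, f}  (via B D)
FIRST(L) = {λ, a, b, f}  (via N, S)
FIRST(B) = {λ, a, b, f}  (via L, S a f)
FOLLOW(S) includes $ since S is the start symbol.
FOLLOW(S): in N::=b b S, the suffix after S is empty, so FOLLOW(S) ⊇ FOLLOW(N) = {$, a, f}; in B::=S a f, S is followed by a f with FIRST {a}; in L::=S, the suffix after S is empty, so FOLLOW(S) ⊇ FOLLOW(L) = {$, a, f}. Thus FOLLOW(S) = {$, a, f}.
FOLLOW(B): in S::=B D, B is followed by D with FIRST {λ, f}; in S::=B D, the suffix after B is nullable, so FOLLOW(B) ⊇ FOLLOW(S) = {$, a, f}. Thus FOLLOW(B) = {$, a, f}.
FOLLOW(L): in B::=L, the suffix after L is empty, so FOLLOW(L) ⊇ FOLLOW(B) = {$, a, f}. Thus FOLLOW(L) = {$, a, f}.
FOLLOW(N): in L::=N, the suffix after N is empty, so FOLLOW(N) ⊇ FOLLOW(L) = {$, a, f}. Thus FOLLOW(N) = {$, a, f}.
FOLLOW(D): in S::=B D, the suffix after D is empty, so FOLLOW(D) ⊇ FOLLOW(S) = {$, a, f}; in N::=D b D (occurrence 1), D is followed by b D with FIRST {b}; in N::=D b D (occurrence 2), the suffix after D is empty, so FOLLOW(D) ⊇ FOLLOW(N) = {$, a, f}. Thus FOLLOW(D) = {$, a, b, f}.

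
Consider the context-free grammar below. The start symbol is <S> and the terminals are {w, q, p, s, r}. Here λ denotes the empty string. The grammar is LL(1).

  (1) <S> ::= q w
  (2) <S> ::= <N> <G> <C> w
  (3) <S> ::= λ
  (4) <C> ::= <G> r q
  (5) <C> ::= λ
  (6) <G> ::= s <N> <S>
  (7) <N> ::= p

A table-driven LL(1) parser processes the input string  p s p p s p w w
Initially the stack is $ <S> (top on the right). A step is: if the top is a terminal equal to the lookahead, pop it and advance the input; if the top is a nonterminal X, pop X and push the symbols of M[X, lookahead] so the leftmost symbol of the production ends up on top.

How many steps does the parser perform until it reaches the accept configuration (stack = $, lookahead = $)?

      Stack                    Input              Action
   1  $ <S>                    p s p p s p w w $  expand <S> ::= <N> <G> <C> w
   2  $ w <C> <G> <N>          p s p p s p w w $  expand <N> ::= p
   3  $ w <C> <G> p            p s p p s p w w $  match p
   4  $ w <C> <G>              s p p s p w w $    expand <G> ::= s <N> <S>
   5  $ w <C> <S> <N> s        s p p s p w w $    match s
   6  $ w <C> <S> <N>          p p s p w w $      expand <N> ::= p
   7  $ w <C> <S> p            p p s p w w $      match p
   8  $ w <C> <S>              p s p w w $        expand <S> ::= <N> <G> <C> w
   9  $ w <C> w <C> <G> <N>    p s p w w $        expand <N> ::= p
  10  $ w <C> w <C> <G> p      p s p w w $        match p
  11  $ w <C> w <C> <G>        s p w w $          expand <G> ::= s <N> <S>
  12  $ w <C> w <C> <S> <N> s  s p w w $          match s
  13  $ w <C> w <C> <S> <N>    p w w $            expand <N> ::= p
  14  $ w <C> w <C> <S> p      p w w $            match p
  15  $ w <C> w <C> <S>        w w $              expand <S> ::= λ
  16  $ w <C> w <C>            w w $              expand <C> ::= λ
  17  $ w <C> w                w w $              match w
  18  $ w <C>                  w $                expand <C> ::= λ
  19  $ w                      w $                match w
Accept reached after 19 steps.

19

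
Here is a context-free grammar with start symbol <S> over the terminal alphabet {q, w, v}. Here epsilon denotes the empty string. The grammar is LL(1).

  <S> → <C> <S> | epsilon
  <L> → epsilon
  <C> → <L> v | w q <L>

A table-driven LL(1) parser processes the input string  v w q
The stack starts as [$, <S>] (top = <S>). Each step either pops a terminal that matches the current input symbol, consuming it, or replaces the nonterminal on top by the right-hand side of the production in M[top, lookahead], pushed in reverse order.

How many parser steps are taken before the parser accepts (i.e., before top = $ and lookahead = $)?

      Stack          Input    Action
   1  $ <S>          v w q $  expand <S> → <C> <S>
   2  $ <S> <C>      v w q $  expand <C> → <L> v
   3  $ <S> v <L>    v w q $  expand <L> → epsilon
   4  $ <S> v        v w q $  match v
   5  $ <S>          w q $    expand <S> → <C> <S>
   6  $ <S> <C>      w q $    expand <C> → w q <L>
   7  $ <S> <L> q w  w q $    match w
   8  $ <S> <L> q    q $      match q
   9  $ <S> <L>      $        expand <L> → epsilon
  10  $ <S>          $        expand <S> → epsilon
Accept reached after 10 steps.

10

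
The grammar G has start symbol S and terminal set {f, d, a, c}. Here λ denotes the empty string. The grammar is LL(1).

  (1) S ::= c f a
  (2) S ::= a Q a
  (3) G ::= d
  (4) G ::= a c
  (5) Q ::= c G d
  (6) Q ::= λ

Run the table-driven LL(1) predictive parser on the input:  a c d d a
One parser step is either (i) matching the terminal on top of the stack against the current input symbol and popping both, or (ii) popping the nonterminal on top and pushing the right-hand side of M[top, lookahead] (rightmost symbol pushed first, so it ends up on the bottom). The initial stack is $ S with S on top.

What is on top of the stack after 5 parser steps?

step 1: stack=$ S  input=a c d d a $  — expand S ::= a Q a
step 2: stack=$ a Q a  input=a c d d a $  — match a
step 3: stack=$ a Q  input=c d d a $  — expand Q ::= c G d
step 4: stack=$ a d G c  input=c d d a $  — match c
step 5: stack=$ a d G  input=d d a $  — expand G ::= d
Stack after step 5: $ a d d (top = d).

d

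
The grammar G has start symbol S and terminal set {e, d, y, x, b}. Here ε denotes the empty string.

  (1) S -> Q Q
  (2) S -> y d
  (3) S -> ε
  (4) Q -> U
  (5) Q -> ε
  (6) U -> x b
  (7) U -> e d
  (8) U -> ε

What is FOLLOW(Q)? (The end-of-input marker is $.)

FIRST(U): from U->x b we get {x}; from U->e d we get {e}; from U->ε we get {ε}. So FIRST(U) = {ε, e, x}.
FIRST(Q): from Q->U we get {ε, e, x}; from Q->ε we get {ε}. So FIRST(Q) = {ε, e, x}.
FIRST(S): from S->Q Q we get {ε, e, x}; from S->y d we get {y}; from S->ε we get {ε}. So FIRST(S) = {ε, e, x, y}.
FOLLOW(S) includes $ since S is the start symbol.
FOLLOW(S): S appears on no right-hand side. Thus FOLLOW(S) = {$}.
FOLLOW(Q): in S->Q Q (occurrence 1), Q is followed by Q with FIRST {ε, e, x}; in S->Q Q (occurrence 1), the suffix after Q is nullable, so FOLLOW(Q) ⊇ FOLLOW(S) = {$}; in S->Q Q (occurrence 2), the suffix after Q is empty, so FOLLOW(Q) ⊇ FOLLOW(S) = {$}. Thus FOLLOW(Q) = {$, e, x}.
FOLLOW(U): in Q->U, the suffix after U is empty, so FOLLOW(U) ⊇ FOLLOW(Q) = {$, e, x}. Thus FOLLOW(U) = {$, e, x}.

{$, e, x}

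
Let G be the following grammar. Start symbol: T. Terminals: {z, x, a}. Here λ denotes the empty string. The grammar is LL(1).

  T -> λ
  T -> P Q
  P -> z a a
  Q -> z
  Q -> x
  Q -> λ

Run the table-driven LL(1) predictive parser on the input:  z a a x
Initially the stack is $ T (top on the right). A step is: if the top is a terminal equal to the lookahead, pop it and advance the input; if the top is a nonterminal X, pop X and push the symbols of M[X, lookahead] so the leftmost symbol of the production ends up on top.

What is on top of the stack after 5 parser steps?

     Stack      Input      Action
  1  $ T        z a a x $  expand T -> P Q
  2  $ Q P      z a a x $  expand P -> z a a
  3  $ Q a a z  z a a x $  match z
  4  $ Q a a    a a x $    match a
  5  $ Q a      a x $      match a
Stack after step 5: $ Q (top = Q).

Q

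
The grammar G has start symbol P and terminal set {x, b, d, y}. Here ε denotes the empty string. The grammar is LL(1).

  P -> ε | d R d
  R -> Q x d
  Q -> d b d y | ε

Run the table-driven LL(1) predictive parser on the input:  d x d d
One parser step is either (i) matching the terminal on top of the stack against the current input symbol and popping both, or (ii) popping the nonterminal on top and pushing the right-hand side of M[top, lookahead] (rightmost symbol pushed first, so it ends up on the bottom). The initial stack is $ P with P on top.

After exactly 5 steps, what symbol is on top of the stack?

     Stack      Input      Action
  1  $ P        d x d d $  expand P -> d R d
  2  $ d R d    d x d d $  match d
  3  $ d R      x d d $    expand R -> Q x d
  4  $ d d x Q  x d d $    expand Q -> ε
  5  $ d d x    x d d $    match x
Stack after step 5: $ d d (top = d).

d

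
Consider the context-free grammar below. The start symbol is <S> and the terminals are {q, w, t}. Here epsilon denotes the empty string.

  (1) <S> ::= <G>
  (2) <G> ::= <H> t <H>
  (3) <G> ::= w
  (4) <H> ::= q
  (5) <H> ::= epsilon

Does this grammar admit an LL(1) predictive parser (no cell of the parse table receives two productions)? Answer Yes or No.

Yes

FIRST(<S>) = {q, t, w}
FIRST(<G>) = {q, t, w}
FIRST(<H>) = {epsilon, q}
FOLLOW(<S>) = {$}
FOLLOW(<G>) = {$}
FOLLOW(<H>) = {$, t}
Each cell of M receives at most one production.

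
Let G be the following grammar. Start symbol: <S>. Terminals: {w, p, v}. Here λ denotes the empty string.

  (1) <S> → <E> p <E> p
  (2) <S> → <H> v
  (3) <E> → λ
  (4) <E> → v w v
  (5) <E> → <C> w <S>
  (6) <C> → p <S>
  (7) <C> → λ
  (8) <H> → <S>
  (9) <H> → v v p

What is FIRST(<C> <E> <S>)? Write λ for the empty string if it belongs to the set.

FIRST(<C>): from <C>→p <S> we get {p}; from <C>→λ we get {λ}. So FIRST(<C>) = {λ, p}.
FIRST(<E>): from <E>→λ we get {λ}; from <E>→v w v we get {v}; from <E>→<C> w <S> we get {p, w}. So FIRST(<E>) = {λ, p, v, w}.
FIRST(<S>): from <S>→<E> p <E> p we get {p, v, w}; from <S>→<H> v we get {p, v, w}. So FIRST(<S>) = {p, v, w}.
FIRST(<H>): from <H>→<S> we get {p, v, w}; from <H>→v v p we get {v}. So FIRST(<H>) = {p, v, w}.
FIRST(<C> <E> <S>): take FIRST of each symbol in turn, carrying on past any symbol whose FIRST contains λ; result {p, v, w}.

{p, v, w}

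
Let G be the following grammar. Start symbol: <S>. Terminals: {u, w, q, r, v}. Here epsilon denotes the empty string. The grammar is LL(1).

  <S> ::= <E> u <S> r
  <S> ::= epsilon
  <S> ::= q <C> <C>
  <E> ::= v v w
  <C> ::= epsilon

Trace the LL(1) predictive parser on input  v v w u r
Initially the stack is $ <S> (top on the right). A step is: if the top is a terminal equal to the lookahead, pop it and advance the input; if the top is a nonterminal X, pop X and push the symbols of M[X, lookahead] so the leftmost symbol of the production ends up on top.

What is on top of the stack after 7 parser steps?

     Stack            Input        Action
  1  $ <S>            v v w u r $  expand <S> ::= <E> u <S> r
  2  $ r <S> u <E>    v v w u r $  expand <E> ::= v v w
  3  $ r <S> u w v v  v v w u r $  match v
  4  $ r <S> u w v    v w u r $    match v
  5  $ r <S> u w      w u r $      match w
  6  $ r <S> u        u r $        match u
  7  $ r <S>          r $          expand <S> ::= epsilon
Stack after step 7: $ r (top = r).

r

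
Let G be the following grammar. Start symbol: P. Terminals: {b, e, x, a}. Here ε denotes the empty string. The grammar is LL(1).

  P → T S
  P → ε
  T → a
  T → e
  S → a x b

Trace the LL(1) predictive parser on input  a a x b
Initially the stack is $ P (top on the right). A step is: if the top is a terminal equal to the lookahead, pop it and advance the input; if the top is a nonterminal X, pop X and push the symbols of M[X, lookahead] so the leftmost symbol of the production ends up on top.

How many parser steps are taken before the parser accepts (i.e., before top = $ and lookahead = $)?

     Stack    Input      Action
  1  $ P      a a x b $  expand P → T S
  2  $ S T    a a x b $  expand T → a
  3  $ S a    a a x b $  match a
  4  $ S      a x b $    expand S → a x b
  5  $ b x a  a x b $    match a
  6  $ b x    x b $      match x
  7  $ b      b $        match b
Accept reached after 7 steps.

7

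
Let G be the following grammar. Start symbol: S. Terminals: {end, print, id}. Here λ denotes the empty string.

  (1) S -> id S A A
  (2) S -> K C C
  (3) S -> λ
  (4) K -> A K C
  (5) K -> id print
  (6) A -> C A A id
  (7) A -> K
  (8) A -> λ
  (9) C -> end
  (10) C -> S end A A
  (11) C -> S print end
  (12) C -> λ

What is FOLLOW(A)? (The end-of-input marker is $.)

{$, end, id, print}

FIRST(S) = {λ, end, id, print}  (via K C C)
FIRST(C) = {λ, end, id, print}  (via S end A A, S print end)
FIRST(K) = {end, id, print}  (via A K C)
FIRST(A) = {λ, end, id, print}  (via C A A id, K)
FOLLOW(S) includes $ since S is the start symbol.
FOLLOW(S): in S->id S A A, S is followed by A A with FIRST {λ, end, id, print}; in S->id S A A, the suffix after S is nullable (adds nothing new); in C->S end A A, S is followed by end A A with FIRST {end}; in C->S print end, S is followed by print end with FIRST {print}. Thus FOLLOW(S) = {$, end, id, print}.
FOLLOW(K): in S->K C C, K is followed by C C with FIRST {λ, end, id, print}; in S->K C C, the suffix after K is nullable, so FOLLOW(K) ⊇ FOLLOW(S) = {$, end, id, print}; in K->A K C, K is followed by C with FIRST {λ, end, id, print}; in K->A K C, the suffix after K is nullable (adds nothing new); in A->K, the suffix after K is empty, so FOLLOW(K) ⊇ FOLLOW(A) = {$, end, id, print}. Thus FOLLOW(K) = {$, end, id, print}.
FOLLOW(C): in S->K C C (occurrence 1), C is followed by C with FIRST {λ, end, id, print}; in S->K C C (occurrence 1), the suffix after C is nullable, so FOLLOW(C) ⊇ FOLLOW(S) = {$, end, id, print}; in S->K C C (occurrence 2), the suffix after C is empty, so FOLLOW(C) ⊇ FOLLOW(S) = {$, end, id, print}; in K->A K C, the suffix after C is empty, so FOLLOW(C) ⊇ FOLLOW(K) = {$, end, id, print}; in A->C A A id, C is followed by A A id with FIRST {end, id, print}. Thus FOLLOW(C) = {$, end, id, print}.
FOLLOW(A): in S->id S A A (occurrence 1), A is followed by A with FIRST {λ, end, id, print}; in S->id S A A (occurrence 1), the suffix after A is nullable, so FOLLOW(A) ⊇ FOLLOW(S) = {$, end, id, print}; in S->id S A A (occurrence 2), the suffix after A is empty, so FOLLOW(A) ⊇ FOLLOW(S) = {$, end, id, print}; in K->A K C, A is followed by K C with FIRST {end, id, print}; in A->C A A id (occurrence 1), A is followed by A id with FIRST {end, id, print}; in A->C A A id (occurrence 2), A is followed by id with FIRST {id}; in C->S end A A (occurrence 1), A is followed by A with FIRST {λ, end, id, print}; in C->S end A A (occurrence 1), the suffix after A is nullable, so FOLLOW(A) ⊇ FOLLOW(C) = {$, end, id, print}; in C->S end A A (occurrence 2), the suffix after A is empty, so FOLLOW(A) ⊇ FOLLOW(C) = {$, end, id, print}. Thus FOLLOW(A) = {$, end, id, print}.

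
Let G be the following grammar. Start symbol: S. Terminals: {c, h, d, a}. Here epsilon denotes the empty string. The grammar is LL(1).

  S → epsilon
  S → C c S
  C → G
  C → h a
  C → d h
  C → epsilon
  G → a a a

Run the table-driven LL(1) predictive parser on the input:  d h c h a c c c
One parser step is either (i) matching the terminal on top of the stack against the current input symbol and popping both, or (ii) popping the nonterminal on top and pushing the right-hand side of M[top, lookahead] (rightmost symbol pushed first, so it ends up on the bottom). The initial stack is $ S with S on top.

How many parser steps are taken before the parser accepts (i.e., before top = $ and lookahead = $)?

      Stack      Input              Action
   1  $ S        d h c h a c c c $  expand S → C c S
   2  $ S c C    d h c h a c c c $  expand C → d h
   3  $ S c h d  d h c h a c c c $  match d
   4  $ S c h    h c h a c c c $    match h
   5  $ S c      c h a c c c $      match c
   6  $ S        h a c c c $        expand S → C c S
   7  $ S c C    h a c c c $        expand C → h a
   8  $ S c a h  h a c c c $        match h
   9  $ S c a    a c c c $          match a
  10  $ S c      c c c $            match c
  11  $ S        c c $              expand S → C c S
  12  $ S c C    c c $              expand C → epsilon
  13  $ S c      c c $              match c
  14  $ S        c $                expand S → C c S
  15  $ S c C    c $                expand C → epsilon
  16  $ S c      c $                match c
  17  $ S        $                  expand S → epsilon
Accept reached after 17 steps.

17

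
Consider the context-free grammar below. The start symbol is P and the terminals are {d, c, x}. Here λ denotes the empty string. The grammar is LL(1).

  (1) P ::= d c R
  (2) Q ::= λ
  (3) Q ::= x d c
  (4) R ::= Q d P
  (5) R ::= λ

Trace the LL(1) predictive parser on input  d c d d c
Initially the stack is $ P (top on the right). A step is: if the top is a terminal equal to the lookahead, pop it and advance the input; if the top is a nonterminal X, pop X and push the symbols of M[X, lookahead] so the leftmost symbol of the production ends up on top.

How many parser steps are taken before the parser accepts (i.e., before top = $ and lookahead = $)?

10

      Stack    Input        Action
   1  $ P      d c d d c $  expand P ::= d c R
   2  $ R c d  d c d d c $  match d
   3  $ R c    c d d c $    match c
   4  $ R      d d c $      expand R ::= Q d P
   5  $ P d Q  d d c $      expand Q ::= λ
   6  $ P d    d d c $      match d
   7  $ P      d c $        expand P ::= d c R
   8  $ R c d  d c $        match d
   9  $ R c    c $          match c
  10  $ R      $            expand R ::= λ
Accept reached after 10 steps.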